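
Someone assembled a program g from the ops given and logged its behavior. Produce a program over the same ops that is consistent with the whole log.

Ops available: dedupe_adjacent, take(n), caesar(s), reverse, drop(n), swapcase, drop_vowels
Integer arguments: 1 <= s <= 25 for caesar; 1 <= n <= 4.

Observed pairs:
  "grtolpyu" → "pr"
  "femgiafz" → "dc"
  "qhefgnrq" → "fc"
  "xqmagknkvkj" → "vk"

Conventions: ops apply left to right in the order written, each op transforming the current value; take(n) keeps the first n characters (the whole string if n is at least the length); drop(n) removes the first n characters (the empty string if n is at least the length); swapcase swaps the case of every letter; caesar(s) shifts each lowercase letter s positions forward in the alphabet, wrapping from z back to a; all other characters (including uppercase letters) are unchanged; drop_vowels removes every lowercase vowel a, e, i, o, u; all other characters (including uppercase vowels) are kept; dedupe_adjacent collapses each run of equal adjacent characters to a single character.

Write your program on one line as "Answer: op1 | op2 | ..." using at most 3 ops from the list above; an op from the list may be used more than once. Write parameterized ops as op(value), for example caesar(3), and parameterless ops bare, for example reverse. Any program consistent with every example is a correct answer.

caesar(24) | drop_vowels | take(2)

Check, running the answer program on each example:
  "grtolpyu" -> "eprmjnws" -> "prmjnws" -> "pr"
  "femgiafz" -> "dckegydx" -> "dckgydx" -> "dc"
  "qhefgnrq" -> "ofcdelpo" -> "fcdlp" -> "fc"
  "xqmagknkvkj" -> "vokyeilitih" -> "vkylth" -> "vk"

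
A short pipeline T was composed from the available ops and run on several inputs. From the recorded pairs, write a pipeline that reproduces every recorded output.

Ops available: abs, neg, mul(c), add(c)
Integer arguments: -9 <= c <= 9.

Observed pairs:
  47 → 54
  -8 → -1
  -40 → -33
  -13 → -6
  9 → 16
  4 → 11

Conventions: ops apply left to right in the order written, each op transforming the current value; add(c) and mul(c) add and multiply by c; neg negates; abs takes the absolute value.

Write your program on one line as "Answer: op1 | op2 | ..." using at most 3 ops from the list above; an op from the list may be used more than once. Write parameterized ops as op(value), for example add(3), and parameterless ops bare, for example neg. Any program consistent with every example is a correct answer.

neg | add(-7) | neg

Check, running the answer program on each example:
  47 -> -47 -> -54 -> 54
  -8 -> 8 -> 1 -> -1
  -40 -> 40 -> 33 -> -33
  -13 -> 13 -> 6 -> -6
  9 -> -9 -> -16 -> 16
  4 -> -4 -> -11 -> 11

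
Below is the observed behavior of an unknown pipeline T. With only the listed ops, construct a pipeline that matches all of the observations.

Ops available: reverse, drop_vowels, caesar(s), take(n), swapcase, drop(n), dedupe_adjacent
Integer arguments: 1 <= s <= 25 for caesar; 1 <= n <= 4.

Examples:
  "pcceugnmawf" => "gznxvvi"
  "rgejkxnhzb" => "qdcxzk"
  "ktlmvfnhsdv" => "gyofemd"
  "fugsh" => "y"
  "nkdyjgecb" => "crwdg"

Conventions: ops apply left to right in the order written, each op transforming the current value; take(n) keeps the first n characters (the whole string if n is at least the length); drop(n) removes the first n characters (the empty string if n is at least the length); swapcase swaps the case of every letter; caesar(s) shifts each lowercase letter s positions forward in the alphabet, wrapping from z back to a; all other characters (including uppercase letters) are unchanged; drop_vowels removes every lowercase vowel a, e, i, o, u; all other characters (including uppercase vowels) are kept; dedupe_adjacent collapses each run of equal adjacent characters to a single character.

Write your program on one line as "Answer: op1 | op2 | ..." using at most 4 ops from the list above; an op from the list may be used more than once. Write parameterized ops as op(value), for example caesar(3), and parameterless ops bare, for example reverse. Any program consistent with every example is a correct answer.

caesar(19) | reverse | drop(4)

Check, running the answer program on each example:
  "pcceugnmawf" -> "ivvxnzgftpy" -> "yptfgznxvvi" -> "gznxvvi"
  "rgejkxnhzb" -> "kzxcdqgasu" -> "usagqdcxzk" -> "qdcxzk"
  "ktlmvfnhsdv" -> "dmefoygalwo" -> "owlagyofemd" -> "gyofemd"
  "fugsh" -> "ynzla" -> "alzny" -> "y"
  "nkdyjgecb" -> "gdwrczxvu" -> "uvxzcrwdg" -> "crwdg"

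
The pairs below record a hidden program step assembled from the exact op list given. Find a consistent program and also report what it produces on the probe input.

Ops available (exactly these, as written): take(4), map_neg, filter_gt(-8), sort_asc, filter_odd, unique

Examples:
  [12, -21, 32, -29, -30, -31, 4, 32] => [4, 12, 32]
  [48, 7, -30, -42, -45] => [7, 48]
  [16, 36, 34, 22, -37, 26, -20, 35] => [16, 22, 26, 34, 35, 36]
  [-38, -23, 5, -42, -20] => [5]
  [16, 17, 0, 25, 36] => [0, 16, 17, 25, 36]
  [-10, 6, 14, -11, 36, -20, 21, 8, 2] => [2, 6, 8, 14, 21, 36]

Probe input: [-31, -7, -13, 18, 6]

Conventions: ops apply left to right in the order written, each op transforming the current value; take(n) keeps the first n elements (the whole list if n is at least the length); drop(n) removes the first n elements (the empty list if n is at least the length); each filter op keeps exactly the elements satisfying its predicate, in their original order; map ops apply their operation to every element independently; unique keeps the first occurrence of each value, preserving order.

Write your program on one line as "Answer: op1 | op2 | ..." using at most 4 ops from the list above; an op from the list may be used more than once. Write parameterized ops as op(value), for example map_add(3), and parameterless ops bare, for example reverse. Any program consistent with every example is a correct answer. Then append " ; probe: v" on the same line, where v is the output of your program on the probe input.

filter_gt(-8) | sort_asc | unique ; probe: [-7, 6, 18]

Check, running the answer program on each example:
  [12, -21, 32, -29, -30, -31, 4, 32] -> [12, 32, 4, 32] -> [4, 12, 32, 32] -> [4, 12, 32]
  [48, 7, -30, -42, -45] -> [48, 7] -> [7, 48] -> [7, 48]
  [16, 36, 34, 22, -37, 26, -20, 35] -> [16, 36, 34, 22, 26, 35] -> [16, 22, 26, 34, 35, 36] -> [16, 22, 26, 34, 35, 36]
  [-38, -23, 5, -42, -20] -> [5] -> [5] -> [5]
  [16, 17, 0, 25, 36] -> [16, 17, 0, 25, 36] -> [0, 16, 17, 25, 36] -> [0, 16, 17, 25, 36]
  [-10, 6, 14, -11, 36, -20, 21, 8, 2] -> [6, 14, 36, 21, 8, 2] -> [2, 6, 8, 14, 21, 36] -> [2, 6, 8, 14, 21, 36]
  probe: [-31, -7, -13, 18, 6] -> [-7, 18, 6] -> [-7, 6, 18] -> [-7, 6, 18]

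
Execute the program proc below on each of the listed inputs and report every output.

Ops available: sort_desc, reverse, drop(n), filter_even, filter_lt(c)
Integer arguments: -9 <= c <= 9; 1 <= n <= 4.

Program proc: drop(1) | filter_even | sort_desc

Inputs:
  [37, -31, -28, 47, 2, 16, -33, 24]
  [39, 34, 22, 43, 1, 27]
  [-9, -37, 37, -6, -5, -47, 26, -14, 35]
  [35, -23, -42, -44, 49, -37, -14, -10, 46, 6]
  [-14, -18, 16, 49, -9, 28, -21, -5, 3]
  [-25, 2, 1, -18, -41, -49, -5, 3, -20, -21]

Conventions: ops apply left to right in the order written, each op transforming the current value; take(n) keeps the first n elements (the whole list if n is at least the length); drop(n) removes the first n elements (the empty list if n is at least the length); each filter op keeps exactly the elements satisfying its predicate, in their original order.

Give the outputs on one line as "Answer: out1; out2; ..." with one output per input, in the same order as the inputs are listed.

[24, 16, 2, -28]; [34, 22]; [26, -6, -14]; [46, 6, -10, -14, -42, -44]; [28, 16, -18]; [2, -18, -20]

Execution, op by op:
  [37, -31, -28, 47, 2, 16, -33, 24] -> [-31, -28, 47, 2, 16, -33, 24] -> [-28, 2, 16, 24] -> [24, 16, 2, -28]
  [39, 34, 22, 43, 1, 27] -> [34, 22, 43, 1, 27] -> [34, 22] -> [34, 22]
  [-9, -37, 37, -6, -5, -47, 26, -14, 35] -> [-37, 37, -6, -5, -47, 26, -14, 35] -> [-6, 26, -14] -> [26, -6, -14]
  [35, -23, -42, -44, 49, -37, -14, -10, 46, 6] -> [-23, -42, -44, 49, -37, -14, -10, 46, 6] -> [-42, -44, -14, -10, 46, 6] -> [46, 6, -10, -14, -42, -44]
  [-14, -18, 16, 49, -9, 28, -21, -5, 3] -> [-18, 16, 49, -9, 28, -21, -5, 3] -> [-18, 16, 28] -> [28, 16, -18]
  [-25, 2, 1, -18, -41, -49, -5, 3, -20, -21] -> [2, 1, -18, -41, -49, -5, 3, -20, -21] -> [2, -18, -20] -> [2, -18, -20]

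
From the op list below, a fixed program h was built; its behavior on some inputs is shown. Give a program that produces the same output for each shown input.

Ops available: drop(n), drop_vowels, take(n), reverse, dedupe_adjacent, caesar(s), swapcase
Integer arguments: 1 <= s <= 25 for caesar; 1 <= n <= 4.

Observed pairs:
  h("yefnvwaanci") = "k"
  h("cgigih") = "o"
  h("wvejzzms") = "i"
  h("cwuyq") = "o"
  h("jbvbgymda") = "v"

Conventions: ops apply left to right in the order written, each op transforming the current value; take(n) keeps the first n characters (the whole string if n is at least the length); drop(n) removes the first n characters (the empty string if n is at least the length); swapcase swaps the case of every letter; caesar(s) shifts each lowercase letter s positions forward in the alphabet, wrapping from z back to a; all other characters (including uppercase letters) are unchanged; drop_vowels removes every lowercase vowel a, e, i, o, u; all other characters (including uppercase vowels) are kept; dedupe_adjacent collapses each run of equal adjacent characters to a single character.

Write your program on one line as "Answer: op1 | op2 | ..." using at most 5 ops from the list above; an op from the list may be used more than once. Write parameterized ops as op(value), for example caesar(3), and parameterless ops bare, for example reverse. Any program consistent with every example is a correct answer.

drop_vowels | take(2) | take(1) | caesar(12)

Check, running the answer program on each example:
  "yefnvwaanci" -> "yfnvwnc" -> "yf" -> "y" -> "k"
  "cgigih" -> "cggh" -> "cg" -> "c" -> "o"
  "wvejzzms" -> "wvjzzms" -> "wv" -> "w" -> "i"
  "cwuyq" -> "cwyq" -> "cw" -> "c" -> "o"
  "jbvbgymda" -> "jbvbgymd" -> "jb" -> "j" -> "v"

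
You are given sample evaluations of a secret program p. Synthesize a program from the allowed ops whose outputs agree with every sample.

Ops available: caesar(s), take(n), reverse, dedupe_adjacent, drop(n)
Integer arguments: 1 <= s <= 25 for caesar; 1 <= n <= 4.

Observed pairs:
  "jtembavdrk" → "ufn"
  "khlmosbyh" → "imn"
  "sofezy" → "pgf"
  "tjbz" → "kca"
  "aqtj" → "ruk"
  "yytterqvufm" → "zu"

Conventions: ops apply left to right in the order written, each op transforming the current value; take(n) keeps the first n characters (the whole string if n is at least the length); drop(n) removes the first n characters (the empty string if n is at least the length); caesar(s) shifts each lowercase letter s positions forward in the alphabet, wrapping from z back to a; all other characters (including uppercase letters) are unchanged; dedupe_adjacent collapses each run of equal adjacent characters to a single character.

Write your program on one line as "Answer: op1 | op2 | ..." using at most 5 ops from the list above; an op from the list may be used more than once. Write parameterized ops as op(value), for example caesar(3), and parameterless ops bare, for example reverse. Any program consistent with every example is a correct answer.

take(4) | caesar(1) | drop(1) | dedupe_adjacent

Check, running the answer program on each example:
  "jtembavdrk" -> "jtem" -> "kufn" -> "ufn" -> "ufn"
  "khlmosbyh" -> "khlm" -> "limn" -> "imn" -> "imn"
  "sofezy" -> "sofe" -> "tpgf" -> "pgf" -> "pgf"
  "tjbz" -> "tjbz" -> "ukca" -> "kca" -> "kca"
  "aqtj" -> "aqtj" -> "bruk" -> "ruk" -> "ruk"
  "yytterqvufm" -> "yytt" -> "zzuu" -> "zuu" -> "zu"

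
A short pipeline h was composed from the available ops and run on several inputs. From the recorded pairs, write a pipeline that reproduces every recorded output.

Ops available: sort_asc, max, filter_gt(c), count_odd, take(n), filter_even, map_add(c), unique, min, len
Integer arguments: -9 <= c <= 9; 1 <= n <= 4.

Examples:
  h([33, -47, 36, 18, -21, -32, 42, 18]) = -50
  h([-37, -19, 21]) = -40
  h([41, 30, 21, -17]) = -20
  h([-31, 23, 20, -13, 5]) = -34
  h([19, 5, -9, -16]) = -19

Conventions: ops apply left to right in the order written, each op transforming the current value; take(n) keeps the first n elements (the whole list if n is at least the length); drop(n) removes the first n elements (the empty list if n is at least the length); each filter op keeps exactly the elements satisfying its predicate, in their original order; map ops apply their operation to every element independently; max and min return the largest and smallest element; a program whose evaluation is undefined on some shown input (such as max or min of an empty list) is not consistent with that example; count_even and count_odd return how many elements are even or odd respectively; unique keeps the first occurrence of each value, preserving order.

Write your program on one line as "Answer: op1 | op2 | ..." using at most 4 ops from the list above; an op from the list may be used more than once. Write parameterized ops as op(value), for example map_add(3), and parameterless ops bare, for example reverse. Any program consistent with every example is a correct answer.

map_add(-7) | map_add(4) | min

Check, running the answer program on each example:
  [33, -47, 36, 18, -21, -32, 42, 18] -> [26, -54, 29, 11, -28, -39, 35, 11] -> [30, -50, 33, 15, -24, -35, 39, 15] -> -50
  [-37, -19, 21] -> [-44, -26, 14] -> [-40, -22, 18] -> -40
  [41, 30, 21, -17] -> [34, 23, 14, -24] -> [38, 27, 18, -20] -> -20
  [-31, 23, 20, -13, 5] -> [-38, 16, 13, -20, -2] -> [-34, 20, 17, -16, 2] -> -34
  [19, 5, -9, -16] -> [12, -2, -16, -23] -> [16, 2, -12, -19] -> -19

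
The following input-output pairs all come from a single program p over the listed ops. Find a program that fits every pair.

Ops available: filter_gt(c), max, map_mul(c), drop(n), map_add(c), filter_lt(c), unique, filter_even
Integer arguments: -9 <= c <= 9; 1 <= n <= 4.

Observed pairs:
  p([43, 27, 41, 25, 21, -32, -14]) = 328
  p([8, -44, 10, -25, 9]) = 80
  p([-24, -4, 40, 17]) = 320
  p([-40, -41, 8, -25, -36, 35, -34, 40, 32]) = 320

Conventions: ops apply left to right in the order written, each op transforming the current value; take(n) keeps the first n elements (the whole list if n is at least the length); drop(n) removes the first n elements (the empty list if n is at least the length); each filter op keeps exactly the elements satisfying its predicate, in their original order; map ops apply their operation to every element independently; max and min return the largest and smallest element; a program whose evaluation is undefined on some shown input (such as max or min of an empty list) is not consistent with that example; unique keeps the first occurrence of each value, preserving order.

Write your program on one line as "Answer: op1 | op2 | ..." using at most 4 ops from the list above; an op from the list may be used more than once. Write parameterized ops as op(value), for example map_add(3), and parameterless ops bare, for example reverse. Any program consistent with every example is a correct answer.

map_mul(8) | drop(1) | max

Check, running the answer program on each example:
  [43, 27, 41, 25, 21, -32, -14] -> [344, 216, 328, 200, 168, -256, -112] -> [216, 328, 200, 168, -256, -112] -> 328
  [8, -44, 10, -25, 9] -> [64, -352, 80, -200, 72] -> [-352, 80, -200, 72] -> 80
  [-24, -4, 40, 17] -> [-192, -32, 320, 136] -> [-32, 320, 136] -> 320
  [-40, -41, 8, -25, -36, 35, -34, 40, 32] -> [-320, -328, 64, -200, -288, 280, -272, 320, 256] -> [-328, 64, -200, -288, 280, -272, 320, 256] -> 320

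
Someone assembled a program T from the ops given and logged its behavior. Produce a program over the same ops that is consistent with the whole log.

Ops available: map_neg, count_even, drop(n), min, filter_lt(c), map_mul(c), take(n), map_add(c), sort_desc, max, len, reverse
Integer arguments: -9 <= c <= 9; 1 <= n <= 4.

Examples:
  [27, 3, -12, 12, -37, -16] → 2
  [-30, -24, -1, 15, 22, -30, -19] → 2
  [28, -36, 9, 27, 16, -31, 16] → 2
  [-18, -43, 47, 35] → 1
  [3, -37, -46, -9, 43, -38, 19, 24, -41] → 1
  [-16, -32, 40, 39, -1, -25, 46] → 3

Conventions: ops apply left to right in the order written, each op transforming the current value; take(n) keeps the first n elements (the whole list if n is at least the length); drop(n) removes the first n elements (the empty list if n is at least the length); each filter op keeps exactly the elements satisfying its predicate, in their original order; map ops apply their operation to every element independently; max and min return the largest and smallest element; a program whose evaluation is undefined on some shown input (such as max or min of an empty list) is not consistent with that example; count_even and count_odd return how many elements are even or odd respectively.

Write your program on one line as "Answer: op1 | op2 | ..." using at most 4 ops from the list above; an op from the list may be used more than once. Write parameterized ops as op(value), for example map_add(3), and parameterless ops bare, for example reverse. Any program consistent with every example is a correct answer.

take(4) | sort_desc | reverse | count_even

Check, running the answer program on each example:
  [27, 3, -12, 12, -37, -16] -> [27, 3, -12, 12] -> [27, 12, 3, -12] -> [-12, 3, 12, 27] -> 2
  [-30, -24, -1, 15, 22, -30, -19] -> [-30, -24, -1, 15] -> [15, -1, -24, -30] -> [-30, -24, -1, 15] -> 2
  [28, -36, 9, 27, 16, -31, 16] -> [28, -36, 9, 27] -> [28, 27, 9, -36] -> [-36, 9, 27, 28] -> 2
  [-18, -43, 47, 35] -> [-18, -43, 47, 35] -> [47, 35, -18, -43] -> [-43, -18, 35, 47] -> 1
  [3, -37, -46, -9, 43, -38, 19, 24, -41] -> [3, -37, -46, -9] -> [3, -9, -37, -46] -> [-46, -37, -9, 3] -> 1
  [-16, -32, 40, 39, -1, -25, 46] -> [-16, -32, 40, 39] -> [40, 39, -16, -32] -> [-32, -16, 39, 40] -> 3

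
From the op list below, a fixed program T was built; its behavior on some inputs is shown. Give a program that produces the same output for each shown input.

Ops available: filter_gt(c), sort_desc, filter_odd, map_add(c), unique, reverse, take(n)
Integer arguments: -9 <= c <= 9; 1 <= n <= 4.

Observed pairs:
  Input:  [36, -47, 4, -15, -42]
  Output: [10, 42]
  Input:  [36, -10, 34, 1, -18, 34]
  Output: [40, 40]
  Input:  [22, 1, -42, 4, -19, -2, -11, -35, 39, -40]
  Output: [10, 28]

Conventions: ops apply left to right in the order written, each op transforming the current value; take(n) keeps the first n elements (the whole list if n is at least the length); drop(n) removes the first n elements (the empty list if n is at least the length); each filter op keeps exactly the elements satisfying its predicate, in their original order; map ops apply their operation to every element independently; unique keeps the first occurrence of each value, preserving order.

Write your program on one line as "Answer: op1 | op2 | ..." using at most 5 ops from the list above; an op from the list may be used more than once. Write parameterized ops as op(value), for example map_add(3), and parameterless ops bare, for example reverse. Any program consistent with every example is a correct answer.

sort_desc | reverse | filter_gt(2) | take(2) | map_add(6)

Check, running the answer program on each example:
  [36, -47, 4, -15, -42] -> [36, 4, -15, -42, -47] -> [-47, -42, -15, 4, 36] -> [4, 36] -> [4, 36] -> [10, 42]
  [36, -10, 34, 1, -18, 34] -> [36, 34, 34, 1, -10, -18] -> [-18, -10, 1, 34, 34, 36] -> [34, 34, 36] -> [34, 34] -> [40, 40]
  [22, 1, -42, 4, -19, -2, -11, -35, 39, -40] -> [39, 22, 4, 1, -2, -11, -19, -35, -40, -42] -> [-42, -40, -35, -19, -11, -2, 1, 4, 22, 39] -> [4, 22, 39] -> [4, 22] -> [10, 28]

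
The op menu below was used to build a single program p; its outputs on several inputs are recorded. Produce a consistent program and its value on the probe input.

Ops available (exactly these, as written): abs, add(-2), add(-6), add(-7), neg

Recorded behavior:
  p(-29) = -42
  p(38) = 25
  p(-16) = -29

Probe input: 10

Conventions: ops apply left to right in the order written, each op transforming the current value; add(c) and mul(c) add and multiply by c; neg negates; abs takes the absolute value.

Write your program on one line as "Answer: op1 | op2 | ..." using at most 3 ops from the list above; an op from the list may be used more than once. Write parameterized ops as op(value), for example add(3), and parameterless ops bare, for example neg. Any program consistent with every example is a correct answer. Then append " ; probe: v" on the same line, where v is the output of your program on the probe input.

add(-7) | add(-6) ; probe: -3

Check, running the answer program on each example:
  -29 -> -36 -> -42
  38 -> 31 -> 25
  -16 -> -23 -> -29
  probe: 10 -> 3 -> -3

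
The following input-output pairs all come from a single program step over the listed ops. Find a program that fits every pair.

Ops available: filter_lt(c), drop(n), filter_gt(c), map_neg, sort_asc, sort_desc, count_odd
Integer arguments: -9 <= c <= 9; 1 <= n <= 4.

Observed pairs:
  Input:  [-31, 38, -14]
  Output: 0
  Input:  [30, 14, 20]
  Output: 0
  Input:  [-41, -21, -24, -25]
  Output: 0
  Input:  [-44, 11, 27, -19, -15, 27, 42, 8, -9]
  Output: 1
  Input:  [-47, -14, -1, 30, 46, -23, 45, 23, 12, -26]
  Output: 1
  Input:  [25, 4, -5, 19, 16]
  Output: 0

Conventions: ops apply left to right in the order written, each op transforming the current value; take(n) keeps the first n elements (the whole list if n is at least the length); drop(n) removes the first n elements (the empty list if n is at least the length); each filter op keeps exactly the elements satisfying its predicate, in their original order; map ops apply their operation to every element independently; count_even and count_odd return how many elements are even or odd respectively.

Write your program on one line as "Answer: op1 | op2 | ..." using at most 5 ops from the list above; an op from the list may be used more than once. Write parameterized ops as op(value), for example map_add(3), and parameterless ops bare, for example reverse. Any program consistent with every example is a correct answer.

sort_desc | filter_gt(1) | drop(3) | count_odd

Check, running the answer program on each example:
  [-31, 38, -14] -> [38, -14, -31] -> [38] -> [] -> 0
  [30, 14, 20] -> [30, 20, 14] -> [30, 20, 14] -> [] -> 0
  [-41, -21, -24, -25] -> [-21, -24, -25, -41] -> [] -> [] -> 0
  [-44, 11, 27, -19, -15, 27, 42, 8, -9] -> [42, 27, 27, 11, 8, -9, -15, -19, -44] -> [42, 27, 27, 11, 8] -> [11, 8] -> 1
  [-47, -14, -1, 30, 46, -23, 45, 23, 12, -26] -> [46, 45, 30, 23, 12, -1, -14, -23, -26, -47] -> [46, 45, 30, 23, 12] -> [23, 12] -> 1
  [25, 4, -5, 19, 16] -> [25, 19, 16, 4, -5] -> [25, 19, 16, 4] -> [4] -> 0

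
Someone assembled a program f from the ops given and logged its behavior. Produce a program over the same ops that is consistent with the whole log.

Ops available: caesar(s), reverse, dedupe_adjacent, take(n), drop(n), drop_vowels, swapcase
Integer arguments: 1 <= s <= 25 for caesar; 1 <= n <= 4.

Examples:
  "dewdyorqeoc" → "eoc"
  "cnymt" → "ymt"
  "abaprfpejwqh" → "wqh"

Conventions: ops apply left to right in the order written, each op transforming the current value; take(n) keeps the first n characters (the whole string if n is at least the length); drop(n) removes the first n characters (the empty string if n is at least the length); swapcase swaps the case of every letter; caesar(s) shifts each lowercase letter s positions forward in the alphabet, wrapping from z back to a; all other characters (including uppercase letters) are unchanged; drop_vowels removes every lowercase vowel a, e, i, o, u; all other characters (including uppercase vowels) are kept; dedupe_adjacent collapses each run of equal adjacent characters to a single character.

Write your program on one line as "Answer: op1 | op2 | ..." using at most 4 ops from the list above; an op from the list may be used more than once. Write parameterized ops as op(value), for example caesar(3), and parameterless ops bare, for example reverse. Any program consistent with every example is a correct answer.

reverse | take(3) | reverse

Check, running the answer program on each example:
  "dewdyorqeoc" -> "coeqroydwed" -> "coe" -> "eoc"
  "cnymt" -> "tmync" -> "tmy" -> "ymt"
  "abaprfpejwqh" -> "hqwjepfrpaba" -> "hqw" -> "wqh"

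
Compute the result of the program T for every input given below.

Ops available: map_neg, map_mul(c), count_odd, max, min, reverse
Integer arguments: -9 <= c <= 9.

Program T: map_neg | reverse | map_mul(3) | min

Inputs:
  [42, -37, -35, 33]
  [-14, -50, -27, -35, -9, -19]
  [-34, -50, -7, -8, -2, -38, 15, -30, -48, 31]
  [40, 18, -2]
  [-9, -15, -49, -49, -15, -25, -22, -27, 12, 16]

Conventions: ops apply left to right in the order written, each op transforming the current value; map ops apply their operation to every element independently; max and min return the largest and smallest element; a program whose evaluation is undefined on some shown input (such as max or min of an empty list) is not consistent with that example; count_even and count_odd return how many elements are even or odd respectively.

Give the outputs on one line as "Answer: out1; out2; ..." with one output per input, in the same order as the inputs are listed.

-126; 27; -93; -120; -48

Execution, op by op:
  [42, -37, -35, 33] -> [-42, 37, 35, -33] -> [-33, 35, 37, -42] -> [-99, 105, 111, -126] -> -126
  [-14, -50, -27, -35, -9, -19] -> [14, 50, 27, 35, 9, 19] -> [19, 9, 35, 27, 50, 14] -> [57, 27, 105, 81, 150, 42] -> 27
  [-34, -50, -7, -8, -2, -38, 15, -30, -48, 31] -> [34, 50, 7, 8, 2, 38, -15, 30, 48, -31] -> [-31, 48, 30, -15, 38, 2, 8, 7, 50, 34] -> [-93, 144, 90, -45, 114, 6, 24, 21, 150, 102] -> -93
  [40, 18, -2] -> [-40, -18, 2] -> [2, -18, -40] -> [6, -54, -120] -> -120
  [-9, -15, -49, -49, -15, -25, -22, -27, 12, 16] -> [9, 15, 49, 49, 15, 25, 22, 27, -12, -16] -> [-16, -12, 27, 22, 25, 15, 49, 49, 15, 9] -> [-48, -36, 81, 66, 75, 45, 147, 147, 45, 27] -> -48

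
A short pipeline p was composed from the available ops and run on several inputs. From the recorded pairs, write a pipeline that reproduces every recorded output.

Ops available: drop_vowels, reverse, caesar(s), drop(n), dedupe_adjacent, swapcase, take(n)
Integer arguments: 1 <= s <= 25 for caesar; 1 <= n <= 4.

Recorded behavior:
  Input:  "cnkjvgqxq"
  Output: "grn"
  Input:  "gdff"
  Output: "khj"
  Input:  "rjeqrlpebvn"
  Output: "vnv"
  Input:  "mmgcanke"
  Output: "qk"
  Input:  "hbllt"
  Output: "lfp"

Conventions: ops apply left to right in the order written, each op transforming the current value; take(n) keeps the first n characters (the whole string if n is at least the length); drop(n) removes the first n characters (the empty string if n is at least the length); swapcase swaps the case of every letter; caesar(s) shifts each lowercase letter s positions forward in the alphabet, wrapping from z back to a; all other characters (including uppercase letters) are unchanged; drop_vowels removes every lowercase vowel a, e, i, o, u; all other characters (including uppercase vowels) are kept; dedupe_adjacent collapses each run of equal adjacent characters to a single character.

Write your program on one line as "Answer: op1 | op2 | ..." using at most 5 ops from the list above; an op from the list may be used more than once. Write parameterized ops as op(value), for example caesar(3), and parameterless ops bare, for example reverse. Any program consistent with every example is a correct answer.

caesar(4) | drop_vowels | take(3) | dedupe_adjacent

Check, running the answer program on each example:
  "cnkjvgqxq" -> "gronzkubu" -> "grnzkb" -> "grn" -> "grn"
  "gdff" -> "khjj" -> "khjj" -> "khj" -> "khj"
  "rjeqrlpebvn" -> "vniuvptifzr" -> "vnvptfzr" -> "vnv" -> "vnv"
  "mmgcanke" -> "qqkgeroi" -> "qqkgr" -> "qqk" -> "qk"
  "hbllt" -> "lfppx" -> "lfppx" -> "lfp" -> "lfp"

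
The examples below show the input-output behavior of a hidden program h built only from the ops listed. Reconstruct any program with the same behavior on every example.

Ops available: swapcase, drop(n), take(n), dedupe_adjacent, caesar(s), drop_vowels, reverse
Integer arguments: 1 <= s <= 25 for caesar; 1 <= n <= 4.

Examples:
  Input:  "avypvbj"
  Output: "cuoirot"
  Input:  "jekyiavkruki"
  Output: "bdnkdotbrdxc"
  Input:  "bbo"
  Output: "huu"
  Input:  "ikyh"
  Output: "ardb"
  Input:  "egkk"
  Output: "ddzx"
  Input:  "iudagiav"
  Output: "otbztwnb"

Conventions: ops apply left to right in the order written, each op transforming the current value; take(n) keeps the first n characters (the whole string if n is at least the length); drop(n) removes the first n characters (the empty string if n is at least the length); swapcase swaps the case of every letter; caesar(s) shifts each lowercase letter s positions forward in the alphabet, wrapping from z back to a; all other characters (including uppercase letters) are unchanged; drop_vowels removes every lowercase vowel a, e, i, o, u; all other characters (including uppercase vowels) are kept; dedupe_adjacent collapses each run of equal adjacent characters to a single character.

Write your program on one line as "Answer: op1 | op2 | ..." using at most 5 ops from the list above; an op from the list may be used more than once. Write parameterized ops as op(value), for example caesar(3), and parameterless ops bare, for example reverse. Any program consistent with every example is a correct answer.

reverse | caesar(8) | caesar(19) | caesar(18)

Check, running the answer program on each example:
  "avypvbj" -> "jbvpyva" -> "rjdxgdi" -> "kcwqzwb" -> "cuoirot"
  "jekyiavkruki" -> "ikurkvaiykej" -> "qsczsdiqgsmr" -> "jlvslwbjzlfk" -> "bdnkdotbrdxc"
  "bbo" -> "obb" -> "wjj" -> "pcc" -> "huu"
  "ikyh" -> "hyki" -> "pgsq" -> "izlj" -> "ardb"
  "egkk" -> "kkge" -> "ssom" -> "llhf" -> "ddzx"
  "iudagiav" -> "vaigadui" -> "diqoilcq" -> "wbjhbevj" -> "otbztwnb"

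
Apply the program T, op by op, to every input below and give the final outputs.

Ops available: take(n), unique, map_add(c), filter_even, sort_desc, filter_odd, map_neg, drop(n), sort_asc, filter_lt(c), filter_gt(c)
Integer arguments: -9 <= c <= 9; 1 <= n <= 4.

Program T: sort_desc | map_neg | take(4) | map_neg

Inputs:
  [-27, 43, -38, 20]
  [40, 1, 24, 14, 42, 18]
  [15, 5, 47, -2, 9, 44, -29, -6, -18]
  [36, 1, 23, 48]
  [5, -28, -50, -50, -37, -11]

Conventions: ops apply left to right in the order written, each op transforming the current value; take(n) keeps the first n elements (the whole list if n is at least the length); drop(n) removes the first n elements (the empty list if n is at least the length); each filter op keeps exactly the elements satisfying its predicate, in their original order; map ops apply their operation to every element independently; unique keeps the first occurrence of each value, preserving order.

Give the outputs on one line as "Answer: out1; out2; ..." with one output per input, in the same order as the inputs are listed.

[43, 20, -27, -38]; [42, 40, 24, 18]; [47, 44, 15, 9]; [48, 36, 23, 1]; [5, -11, -28, -37]

Execution, op by op:
  [-27, 43, -38, 20] -> [43, 20, -27, -38] -> [-43, -20, 27, 38] -> [-43, -20, 27, 38] -> [43, 20, -27, -38]
  [40, 1, 24, 14, 42, 18] -> [42, 40, 24, 18, 14, 1] -> [-42, -40, -24, -18, -14, -1] -> [-42, -40, -24, -18] -> [42, 40, 24, 18]
  [15, 5, 47, -2, 9, 44, -29, -6, -18] -> [47, 44, 15, 9, 5, -2, -6, -18, -29] -> [-47, -44, -15, -9, -5, 2, 6, 18, 29] -> [-47, -44, -15, -9] -> [47, 44, 15, 9]
  [36, 1, 23, 48] -> [48, 36, 23, 1] -> [-48, -36, -23, -1] -> [-48, -36, -23, -1] -> [48, 36, 23, 1]
  [5, -28, -50, -50, -37, -11] -> [5, -11, -28, -37, -50, -50] -> [-5, 11, 28, 37, 50, 50] -> [-5, 11, 28, 37] -> [5, -11, -28, -37]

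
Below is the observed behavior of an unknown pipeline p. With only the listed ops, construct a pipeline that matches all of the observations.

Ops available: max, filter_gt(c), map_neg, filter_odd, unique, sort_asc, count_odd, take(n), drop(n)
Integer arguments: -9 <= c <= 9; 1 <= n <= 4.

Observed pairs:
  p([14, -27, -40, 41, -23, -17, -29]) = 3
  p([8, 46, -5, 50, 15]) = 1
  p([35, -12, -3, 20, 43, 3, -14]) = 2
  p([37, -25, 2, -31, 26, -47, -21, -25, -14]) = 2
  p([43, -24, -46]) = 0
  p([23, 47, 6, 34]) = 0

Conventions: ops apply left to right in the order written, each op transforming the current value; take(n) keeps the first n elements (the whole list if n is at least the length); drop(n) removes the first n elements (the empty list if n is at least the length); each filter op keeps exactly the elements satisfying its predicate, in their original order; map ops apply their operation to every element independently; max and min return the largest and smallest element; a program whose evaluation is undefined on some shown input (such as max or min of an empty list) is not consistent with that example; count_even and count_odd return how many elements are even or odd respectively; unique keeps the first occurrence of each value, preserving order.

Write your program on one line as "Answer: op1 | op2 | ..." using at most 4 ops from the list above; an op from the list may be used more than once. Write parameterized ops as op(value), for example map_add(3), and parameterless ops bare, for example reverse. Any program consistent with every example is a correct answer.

map_neg | unique | drop(4) | count_odd

Check, running the answer program on each example:
  [14, -27, -40, 41, -23, -17, -29] -> [-14, 27, 40, -41, 23, 17, 29] -> [-14, 27, 40, -41, 23, 17, 29] -> [23, 17, 29] -> 3
  [8, 46, -5, 50, 15] -> [-8, -46, 5, -50, -15] -> [-8, -46, 5, -50, -15] -> [-15] -> 1
  [35, -12, -3, 20, 43, 3, -14] -> [-35, 12, 3, -20, -43, -3, 14] -> [-35, 12, 3, -20, -43, -3, 14] -> [-43, -3, 14] -> 2
  [37, -25, 2, -31, 26, -47, -21, -25, -14] -> [-37, 25, -2, 31, -26, 47, 21, 25, 14] -> [-37, 25, -2, 31, -26, 47, 21, 14] -> [-26, 47, 21, 14] -> 2
  [43, -24, -46] -> [-43, 24, 46] -> [-43, 24, 46] -> [] -> 0
  [23, 47, 6, 34] -> [-23, -47, -6, -34] -> [-23, -47, -6, -34] -> [] -> 0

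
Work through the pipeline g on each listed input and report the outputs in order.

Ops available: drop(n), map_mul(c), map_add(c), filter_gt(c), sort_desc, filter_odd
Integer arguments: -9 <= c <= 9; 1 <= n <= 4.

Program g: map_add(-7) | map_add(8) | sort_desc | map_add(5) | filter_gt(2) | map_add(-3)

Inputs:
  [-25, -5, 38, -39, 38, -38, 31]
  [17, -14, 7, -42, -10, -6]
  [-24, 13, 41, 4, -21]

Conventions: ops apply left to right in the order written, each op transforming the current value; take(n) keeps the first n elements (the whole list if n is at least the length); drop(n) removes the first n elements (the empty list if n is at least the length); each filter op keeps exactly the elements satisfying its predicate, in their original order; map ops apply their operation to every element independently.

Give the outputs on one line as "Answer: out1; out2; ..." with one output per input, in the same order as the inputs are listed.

[41, 41, 34]; [20, 10]; [44, 16, 7]

Execution, op by op:
  [-25, -5, 38, -39, 38, -38, 31] -> [-32, -12, 31, -46, 31, -45, 24] -> [-24, -4, 39, -38, 39, -37, 32] -> [39, 39, 32, -4, -24, -37, -38] -> [44, 44, 37, 1, -19, -32, -33] -> [44, 44, 37] -> [41, 41, 34]
  [17, -14, 7, -42, -10, -6] -> [10, -21, 0, -49, -17, -13] -> [18, -13, 8, -41, -9, -5] -> [18, 8, -5, -9, -13, -41] -> [23, 13, 0, -4, -8, -36] -> [23, 13] -> [20, 10]
  [-24, 13, 41, 4, -21] -> [-31, 6, 34, -3, -28] -> [-23, 14, 42, 5, -20] -> [42, 14, 5, -20, -23] -> [47, 19, 10, -15, -18] -> [47, 19, 10] -> [44, 16, 7]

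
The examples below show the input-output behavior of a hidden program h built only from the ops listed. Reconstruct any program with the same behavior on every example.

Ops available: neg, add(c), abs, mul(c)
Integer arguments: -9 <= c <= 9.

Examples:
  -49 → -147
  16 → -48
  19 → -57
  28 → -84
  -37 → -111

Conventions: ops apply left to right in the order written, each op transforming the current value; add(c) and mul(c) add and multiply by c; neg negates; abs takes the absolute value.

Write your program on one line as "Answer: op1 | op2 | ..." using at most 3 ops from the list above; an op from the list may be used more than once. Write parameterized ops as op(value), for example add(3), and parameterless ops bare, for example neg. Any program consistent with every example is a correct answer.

abs | mul(3) | mul(-1)

Check, running the answer program on each example:
  -49 -> 49 -> 147 -> -147
  16 -> 16 -> 48 -> -48
  19 -> 19 -> 57 -> -57
  28 -> 28 -> 84 -> -84
  -37 -> 37 -> 111 -> -111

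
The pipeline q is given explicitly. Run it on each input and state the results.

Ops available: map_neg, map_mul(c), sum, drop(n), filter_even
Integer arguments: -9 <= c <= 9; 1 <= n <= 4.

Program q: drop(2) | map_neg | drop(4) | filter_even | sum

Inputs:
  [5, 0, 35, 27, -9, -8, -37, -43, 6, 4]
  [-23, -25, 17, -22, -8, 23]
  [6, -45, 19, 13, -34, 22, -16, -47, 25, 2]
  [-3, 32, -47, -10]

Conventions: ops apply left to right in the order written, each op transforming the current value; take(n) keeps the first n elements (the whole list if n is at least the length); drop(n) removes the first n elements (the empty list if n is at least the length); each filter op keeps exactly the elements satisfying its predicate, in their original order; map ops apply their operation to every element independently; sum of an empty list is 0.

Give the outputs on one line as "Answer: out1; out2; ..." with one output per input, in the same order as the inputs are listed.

Execution, op by op:
  [5, 0, 35, 27, -9, -8, -37, -43, 6, 4] -> [35, 27, -9, -8, -37, -43, 6, 4] -> [-35, -27, 9, 8, 37, 43, -6, -4] -> [37, 43, -6, -4] -> [-6, -4] -> -10
  [-23, -25, 17, -22, -8, 23] -> [17, -22, -8, 23] -> [-17, 22, 8, -23] -> [] -> [] -> 0
  [6, -45, 19, 13, -34, 22, -16, -47, 25, 2] -> [19, 13, -34, 22, -16, -47, 25, 2] -> [-19, -13, 34, -22, 16, 47, -25, -2] -> [16, 47, -25, -2] -> [16, -2] -> 14
  [-3, 32, -47, -10] -> [-47, -10] -> [47, 10] -> [] -> [] -> 0

-10; 0; 14; 0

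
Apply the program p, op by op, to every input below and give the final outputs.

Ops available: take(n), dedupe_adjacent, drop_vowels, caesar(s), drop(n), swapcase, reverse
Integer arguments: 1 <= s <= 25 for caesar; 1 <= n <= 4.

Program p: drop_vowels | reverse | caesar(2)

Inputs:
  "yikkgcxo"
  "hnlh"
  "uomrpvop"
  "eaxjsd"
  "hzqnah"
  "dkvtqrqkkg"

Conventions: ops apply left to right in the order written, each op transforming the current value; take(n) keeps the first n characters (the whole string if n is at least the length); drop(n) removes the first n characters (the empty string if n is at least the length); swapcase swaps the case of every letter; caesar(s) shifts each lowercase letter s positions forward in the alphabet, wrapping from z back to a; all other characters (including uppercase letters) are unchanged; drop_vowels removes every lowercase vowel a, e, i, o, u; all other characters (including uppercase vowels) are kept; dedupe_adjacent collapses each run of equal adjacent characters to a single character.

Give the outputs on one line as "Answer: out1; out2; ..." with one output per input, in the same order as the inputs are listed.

"zeimma"; "jnpj"; "rxrto"; "fulz"; "jpsbj"; "immstsvxmf"

Execution, op by op:
  "yikkgcxo" -> "ykkgcx" -> "xcgkky" -> "zeimma"
  "hnlh" -> "hnlh" -> "hlnh" -> "jnpj"
  "uomrpvop" -> "mrpvp" -> "pvprm" -> "rxrto"
  "eaxjsd" -> "xjsd" -> "dsjx" -> "fulz"
  "hzqnah" -> "hzqnh" -> "hnqzh" -> "jpsbj"
  "dkvtqrqkkg" -> "dkvtqrqkkg" -> "gkkqrqtvkd" -> "immstsvxmf"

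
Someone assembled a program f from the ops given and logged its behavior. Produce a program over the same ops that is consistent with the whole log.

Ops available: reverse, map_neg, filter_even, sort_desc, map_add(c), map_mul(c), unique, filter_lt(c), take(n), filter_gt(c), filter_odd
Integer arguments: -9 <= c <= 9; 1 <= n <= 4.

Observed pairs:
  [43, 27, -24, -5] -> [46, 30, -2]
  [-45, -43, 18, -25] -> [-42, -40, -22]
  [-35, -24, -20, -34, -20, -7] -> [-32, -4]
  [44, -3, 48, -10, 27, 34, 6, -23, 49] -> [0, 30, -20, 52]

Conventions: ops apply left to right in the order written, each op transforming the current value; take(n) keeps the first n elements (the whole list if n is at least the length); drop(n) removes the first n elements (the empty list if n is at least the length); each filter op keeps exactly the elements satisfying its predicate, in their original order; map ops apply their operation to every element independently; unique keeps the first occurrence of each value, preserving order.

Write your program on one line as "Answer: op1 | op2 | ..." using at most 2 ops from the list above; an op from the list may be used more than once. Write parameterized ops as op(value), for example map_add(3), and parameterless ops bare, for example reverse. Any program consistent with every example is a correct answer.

map_add(3) | filter_even

Check, running the answer program on each example:
  [43, 27, -24, -5] -> [46, 30, -21, -2] -> [46, 30, -2]
  [-45, -43, 18, -25] -> [-42, -40, 21, -22] -> [-42, -40, -22]
  [-35, -24, -20, -34, -20, -7] -> [-32, -21, -17, -31, -17, -4] -> [-32, -4]
  [44, -3, 48, -10, 27, 34, 6, -23, 49] -> [47, 0, 51, -7, 30, 37, 9, -20, 52] -> [0, 30, -20, 52]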